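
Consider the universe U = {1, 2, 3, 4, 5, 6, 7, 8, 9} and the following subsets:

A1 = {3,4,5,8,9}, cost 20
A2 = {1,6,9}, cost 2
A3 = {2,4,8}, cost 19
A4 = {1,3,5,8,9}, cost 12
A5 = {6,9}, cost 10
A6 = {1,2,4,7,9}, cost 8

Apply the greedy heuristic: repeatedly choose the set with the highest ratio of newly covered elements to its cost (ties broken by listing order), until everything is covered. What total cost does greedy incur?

Pick 1: A2 adds 3 new (1, 6, 9) at cost 2 (ratio 3/2).
Pick 2: A6 adds 3 new (2, 4, 7) at cost 8 (ratio 3/8).
Pick 3: A4 adds 3 new (3, 5, 8) at cost 12 (ratio 3/12).
Greedy total cost: 2 + 8 + 12 = 22.

22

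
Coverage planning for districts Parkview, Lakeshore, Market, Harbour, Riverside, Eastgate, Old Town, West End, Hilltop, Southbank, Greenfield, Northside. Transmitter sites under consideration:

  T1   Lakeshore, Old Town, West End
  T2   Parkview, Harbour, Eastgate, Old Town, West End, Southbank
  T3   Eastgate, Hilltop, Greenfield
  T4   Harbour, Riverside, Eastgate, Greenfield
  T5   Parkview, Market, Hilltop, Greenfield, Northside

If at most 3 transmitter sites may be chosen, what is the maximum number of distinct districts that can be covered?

Choosing T1, T2, T5 covers {Parkview, Lakeshore, Market, Harbour, Eastgate, Old Town, West End, Hilltop, Southbank, Greenfield, Northside} — 11 districts.
No choice of 3 transmitter sites does better; here Riverside is left uncovered.

11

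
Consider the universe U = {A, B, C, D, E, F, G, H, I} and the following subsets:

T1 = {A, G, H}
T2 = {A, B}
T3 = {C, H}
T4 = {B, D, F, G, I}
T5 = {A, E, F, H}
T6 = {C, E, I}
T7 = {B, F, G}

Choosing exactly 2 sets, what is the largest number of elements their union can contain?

Choosing T4, T5 covers {A, B, D, E, F, G, H, I} — 8 elements.
No choice of 2 sets does better; here C is left uncovered.

8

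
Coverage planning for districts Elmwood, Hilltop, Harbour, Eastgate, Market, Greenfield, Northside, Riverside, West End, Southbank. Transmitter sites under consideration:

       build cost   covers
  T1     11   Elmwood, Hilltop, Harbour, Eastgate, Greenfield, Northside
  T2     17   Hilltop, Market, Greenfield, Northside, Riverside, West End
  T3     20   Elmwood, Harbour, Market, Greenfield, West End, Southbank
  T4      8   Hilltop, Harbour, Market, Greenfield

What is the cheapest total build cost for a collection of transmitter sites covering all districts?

T1, T2, T3 cover every district at build cost 11 + 17 + 20 = 48.
Any cover uses at least 3 transmitter sites; among all covering selections none totals below 48.

48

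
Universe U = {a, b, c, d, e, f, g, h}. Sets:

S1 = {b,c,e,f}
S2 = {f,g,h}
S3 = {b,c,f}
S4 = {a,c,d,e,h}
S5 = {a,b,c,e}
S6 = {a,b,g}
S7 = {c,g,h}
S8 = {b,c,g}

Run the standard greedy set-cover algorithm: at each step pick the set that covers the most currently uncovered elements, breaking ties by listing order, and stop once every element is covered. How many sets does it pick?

3

Pick 1: S4 covers 5 new elements (a, c, d, e, h).
Pick 2: S1 covers 2 new elements (b, f).
Pick 3: S2 covers 1 new elements (g).
Greedy uses 3 sets.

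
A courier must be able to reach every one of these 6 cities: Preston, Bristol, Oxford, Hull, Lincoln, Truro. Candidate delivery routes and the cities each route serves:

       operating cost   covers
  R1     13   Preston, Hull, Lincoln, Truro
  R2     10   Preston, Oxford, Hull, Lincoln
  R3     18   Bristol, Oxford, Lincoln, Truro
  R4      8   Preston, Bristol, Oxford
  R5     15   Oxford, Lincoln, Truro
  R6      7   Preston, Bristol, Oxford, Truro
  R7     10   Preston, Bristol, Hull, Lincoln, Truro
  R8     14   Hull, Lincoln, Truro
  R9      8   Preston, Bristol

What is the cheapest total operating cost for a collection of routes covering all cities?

R2, R6 cover every city at operating cost 10 + 7 = 17.
Any cover uses at least 2 routes; among all covering selections none totals below 17.

17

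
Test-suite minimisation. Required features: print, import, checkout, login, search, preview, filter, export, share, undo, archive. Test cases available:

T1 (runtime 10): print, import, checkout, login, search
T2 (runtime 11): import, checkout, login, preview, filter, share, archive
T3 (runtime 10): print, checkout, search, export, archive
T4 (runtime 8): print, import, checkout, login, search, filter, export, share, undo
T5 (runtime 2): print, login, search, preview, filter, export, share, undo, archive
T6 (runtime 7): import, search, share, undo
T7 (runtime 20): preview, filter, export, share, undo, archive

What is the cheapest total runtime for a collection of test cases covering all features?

10

T4, T5 cover every feature at runtime 8 + 2 = 10.
Any cover uses at least 2 test cases; among all covering selections none totals below 10.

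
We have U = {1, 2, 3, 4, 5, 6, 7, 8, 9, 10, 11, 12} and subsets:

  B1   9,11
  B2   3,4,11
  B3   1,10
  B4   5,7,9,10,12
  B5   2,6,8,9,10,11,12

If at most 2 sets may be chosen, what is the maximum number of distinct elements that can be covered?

Choosing B2, B5 covers {2, 3, 4, 6, 8, 9, 10, 11, 12} — 9 elements.
No choice of 2 sets does better; here 1, 5, 7 are left uncovered.

9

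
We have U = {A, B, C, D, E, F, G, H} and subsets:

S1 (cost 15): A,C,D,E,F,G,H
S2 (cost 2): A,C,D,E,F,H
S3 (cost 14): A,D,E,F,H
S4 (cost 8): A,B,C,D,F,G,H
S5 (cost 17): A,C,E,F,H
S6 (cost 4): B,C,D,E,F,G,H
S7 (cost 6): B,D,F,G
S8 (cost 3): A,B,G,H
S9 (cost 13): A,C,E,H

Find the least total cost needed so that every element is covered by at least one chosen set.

S2, S8 cover every element at cost 2 + 3 = 5.
Any cover uses at least 2 sets; among all covering selections none totals below 5.

5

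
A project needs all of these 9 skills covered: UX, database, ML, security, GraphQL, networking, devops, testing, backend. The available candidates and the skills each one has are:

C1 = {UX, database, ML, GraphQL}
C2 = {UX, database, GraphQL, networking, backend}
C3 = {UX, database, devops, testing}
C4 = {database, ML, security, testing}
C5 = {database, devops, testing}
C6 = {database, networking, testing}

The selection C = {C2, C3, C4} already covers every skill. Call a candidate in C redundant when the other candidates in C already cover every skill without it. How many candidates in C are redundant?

Drop C2: GraphQL, networking, backend uncovered — not redundant.
Drop C3: devops uncovered — not redundant.
Drop C4: ML, security uncovered — not redundant.
None of the candidates in C is redundant.

0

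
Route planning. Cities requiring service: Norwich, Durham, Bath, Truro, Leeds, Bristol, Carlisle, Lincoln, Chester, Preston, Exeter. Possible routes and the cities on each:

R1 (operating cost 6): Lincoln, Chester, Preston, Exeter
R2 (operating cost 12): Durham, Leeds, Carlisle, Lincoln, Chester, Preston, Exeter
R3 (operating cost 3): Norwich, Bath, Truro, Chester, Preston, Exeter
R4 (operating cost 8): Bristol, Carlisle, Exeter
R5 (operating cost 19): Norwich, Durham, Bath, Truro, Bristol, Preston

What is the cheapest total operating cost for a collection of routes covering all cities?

R2, R3, R4 cover every city at operating cost 12 + 3 + 8 = 23.
Any cover uses at least 2 routes; among all covering selections none totals below 23.

23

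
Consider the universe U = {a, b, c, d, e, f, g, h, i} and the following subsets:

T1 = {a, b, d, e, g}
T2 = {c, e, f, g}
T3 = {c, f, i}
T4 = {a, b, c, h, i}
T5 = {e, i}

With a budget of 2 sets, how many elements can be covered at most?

Choosing T1, T3 covers {a, b, c, d, e, f, g, i} — 8 elements.
No choice of 2 sets does better; here h is left uncovered.

8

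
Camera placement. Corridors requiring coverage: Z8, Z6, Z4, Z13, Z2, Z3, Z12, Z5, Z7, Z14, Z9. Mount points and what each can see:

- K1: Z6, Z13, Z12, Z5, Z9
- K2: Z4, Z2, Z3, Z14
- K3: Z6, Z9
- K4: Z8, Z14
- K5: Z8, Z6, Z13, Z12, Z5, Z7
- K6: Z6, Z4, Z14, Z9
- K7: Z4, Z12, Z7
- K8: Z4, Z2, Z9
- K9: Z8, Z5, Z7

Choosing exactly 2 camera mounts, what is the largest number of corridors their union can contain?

10

Choosing K2, K5 covers {Z8, Z6, Z4, Z13, Z2, Z3, Z12, Z5, Z7, Z14} — 10 corridors.
No choice of 2 camera mounts does better; here Z9 is left uncovered.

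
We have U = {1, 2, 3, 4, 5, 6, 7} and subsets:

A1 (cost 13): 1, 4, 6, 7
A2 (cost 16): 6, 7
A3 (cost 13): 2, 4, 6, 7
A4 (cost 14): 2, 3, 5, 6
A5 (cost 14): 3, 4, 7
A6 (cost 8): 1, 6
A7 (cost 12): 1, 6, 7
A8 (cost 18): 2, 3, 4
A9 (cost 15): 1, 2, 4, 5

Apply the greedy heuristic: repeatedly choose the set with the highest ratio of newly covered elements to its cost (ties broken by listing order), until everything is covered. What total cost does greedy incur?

27

Pick 1: A1 adds 4 new (1, 4, 6, 7) at cost 13 (ratio 4/13).
Pick 2: A4 adds 3 new (2, 3, 5) at cost 14 (ratio 3/14).
Greedy total cost: 13 + 14 = 27.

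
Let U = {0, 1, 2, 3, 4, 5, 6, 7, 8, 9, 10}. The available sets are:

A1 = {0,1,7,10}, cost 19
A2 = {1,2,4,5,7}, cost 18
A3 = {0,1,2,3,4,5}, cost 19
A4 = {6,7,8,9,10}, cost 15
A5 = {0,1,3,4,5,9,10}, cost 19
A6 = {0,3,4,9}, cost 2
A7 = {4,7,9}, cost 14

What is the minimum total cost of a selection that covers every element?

34

A3, A4 cover every element at cost 19 + 15 = 34.
Any cover uses at least 2 sets; among all covering selections none totals below 34.
Greedy by coverage-per-cost would pick A6, A4, A2 for 35 — worse than the optimum 34.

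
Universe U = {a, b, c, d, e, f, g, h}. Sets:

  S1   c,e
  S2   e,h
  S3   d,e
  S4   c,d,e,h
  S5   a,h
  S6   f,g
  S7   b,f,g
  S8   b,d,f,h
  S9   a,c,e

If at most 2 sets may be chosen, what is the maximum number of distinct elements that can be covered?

Choosing S4, S7 covers {b, c, d, e, f, g, h} — 7 elements.
No choice of 2 sets does better; here a is left uncovered.

7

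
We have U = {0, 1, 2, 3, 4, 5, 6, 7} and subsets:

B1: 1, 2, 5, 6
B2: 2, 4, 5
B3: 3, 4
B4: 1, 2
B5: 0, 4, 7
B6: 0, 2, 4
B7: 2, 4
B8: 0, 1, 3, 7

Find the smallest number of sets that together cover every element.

3

B1, B2, B8 together cover {0, 1, 2, 3, 4, 5, 6, 7} — every element.
No 2 of the 8 sets cover everything (all 28 pairs fall short), so 3 is minimum.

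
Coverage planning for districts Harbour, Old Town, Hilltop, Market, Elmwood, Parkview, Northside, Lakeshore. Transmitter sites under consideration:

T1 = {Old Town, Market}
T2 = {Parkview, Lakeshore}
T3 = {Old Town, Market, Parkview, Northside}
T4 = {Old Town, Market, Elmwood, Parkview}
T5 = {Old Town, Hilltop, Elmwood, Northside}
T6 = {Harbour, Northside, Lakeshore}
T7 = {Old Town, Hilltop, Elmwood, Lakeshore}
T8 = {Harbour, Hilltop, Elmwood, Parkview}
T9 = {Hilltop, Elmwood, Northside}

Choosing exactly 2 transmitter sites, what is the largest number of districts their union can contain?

7

Choosing T3, T7 covers {Old Town, Hilltop, Market, Elmwood, Parkview, Northside, Lakeshore} — 7 districts.
No choice of 2 transmitter sites does better; here Harbour is left uncovered.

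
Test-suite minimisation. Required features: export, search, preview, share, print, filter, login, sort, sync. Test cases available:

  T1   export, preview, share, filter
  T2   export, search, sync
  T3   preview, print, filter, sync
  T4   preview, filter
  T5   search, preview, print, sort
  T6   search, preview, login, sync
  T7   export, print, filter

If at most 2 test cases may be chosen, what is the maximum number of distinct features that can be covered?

7

Choosing T1, T5 covers {export, search, preview, share, print, filter, sort} — 7 features.
No choice of 2 test cases does better; here login, sync are left uncovered.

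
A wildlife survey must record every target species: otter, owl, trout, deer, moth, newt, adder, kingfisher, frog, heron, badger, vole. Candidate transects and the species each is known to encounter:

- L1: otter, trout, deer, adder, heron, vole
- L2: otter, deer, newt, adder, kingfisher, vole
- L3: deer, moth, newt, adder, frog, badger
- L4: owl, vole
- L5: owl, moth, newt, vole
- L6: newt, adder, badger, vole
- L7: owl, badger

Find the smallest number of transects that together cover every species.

L1, L2, L3, L4 together cover {otter, owl, trout, deer, moth, newt, adder, kingfisher, frog, heron, badger, vole} — every species.
No 3 of the 7 transects cover everything (all 35 triples fall short), so 4 is minimum.

4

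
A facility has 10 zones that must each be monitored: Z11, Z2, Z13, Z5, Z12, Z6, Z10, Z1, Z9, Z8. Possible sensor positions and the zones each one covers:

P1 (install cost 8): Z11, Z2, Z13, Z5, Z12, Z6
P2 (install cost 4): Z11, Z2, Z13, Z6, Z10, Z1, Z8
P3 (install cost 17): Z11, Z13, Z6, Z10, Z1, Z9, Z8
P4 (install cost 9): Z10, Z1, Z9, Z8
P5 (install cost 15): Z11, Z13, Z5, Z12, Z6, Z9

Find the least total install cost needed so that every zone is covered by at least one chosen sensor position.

17

P1, P4 cover every zone at install cost 8 + 9 = 17.
Any cover uses at least 2 sensor positions; among all covering selections none totals below 17.
Greedy by coverage-per-install cost would pick P2, P1, P4 for 21 — worse than the optimum 17.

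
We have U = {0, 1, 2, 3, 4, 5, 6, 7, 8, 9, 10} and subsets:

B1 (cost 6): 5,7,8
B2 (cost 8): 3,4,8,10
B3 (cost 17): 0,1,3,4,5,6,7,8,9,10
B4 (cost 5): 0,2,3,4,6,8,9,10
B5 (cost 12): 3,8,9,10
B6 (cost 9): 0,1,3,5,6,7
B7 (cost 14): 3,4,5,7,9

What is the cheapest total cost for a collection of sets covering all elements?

B4, B6 cover every element at cost 5 + 9 = 14.
Any cover uses at least 2 sets; among all covering selections none totals below 14.

14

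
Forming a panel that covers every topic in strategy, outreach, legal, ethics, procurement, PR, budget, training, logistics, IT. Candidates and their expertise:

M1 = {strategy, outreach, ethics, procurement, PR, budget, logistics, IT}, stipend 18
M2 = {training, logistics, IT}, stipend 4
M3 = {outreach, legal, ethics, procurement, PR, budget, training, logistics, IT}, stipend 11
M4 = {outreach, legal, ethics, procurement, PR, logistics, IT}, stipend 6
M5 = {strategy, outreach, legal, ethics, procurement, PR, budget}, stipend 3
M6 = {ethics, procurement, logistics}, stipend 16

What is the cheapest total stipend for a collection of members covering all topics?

M2, M5 cover every topic at stipend 4 + 3 = 7.
Any cover uses at least 2 members; among all covering selections none totals below 7.

7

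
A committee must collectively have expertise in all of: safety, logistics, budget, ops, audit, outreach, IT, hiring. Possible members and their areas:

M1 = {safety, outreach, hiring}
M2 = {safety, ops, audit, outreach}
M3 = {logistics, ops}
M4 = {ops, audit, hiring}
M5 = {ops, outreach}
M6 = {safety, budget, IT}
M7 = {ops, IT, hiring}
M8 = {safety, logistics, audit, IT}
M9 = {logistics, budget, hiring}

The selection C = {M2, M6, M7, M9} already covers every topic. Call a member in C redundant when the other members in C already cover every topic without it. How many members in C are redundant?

2

Drop M2: audit, outreach uncovered — not redundant.
Drop M6: the rest still cover every topic — redundant.
Drop M7: the rest still cover every topic — redundant.
Drop M9: logistics uncovered — not redundant.
2 redundant: M6, M7.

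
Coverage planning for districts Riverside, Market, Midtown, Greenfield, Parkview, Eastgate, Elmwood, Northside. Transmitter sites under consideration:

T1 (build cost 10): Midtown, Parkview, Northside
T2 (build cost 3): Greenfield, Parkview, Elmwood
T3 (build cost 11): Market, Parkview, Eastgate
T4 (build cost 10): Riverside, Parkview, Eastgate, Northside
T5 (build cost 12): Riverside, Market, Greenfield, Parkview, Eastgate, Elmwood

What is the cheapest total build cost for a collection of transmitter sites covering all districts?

T1, T5 cover every district at build cost 10 + 12 = 22.
Any cover uses at least 2 transmitter sites; among all covering selections none totals below 22.
Greedy by coverage-per-build cost would pick T2, T4, T1, T3 for 34 — worse than the optimum 22.

22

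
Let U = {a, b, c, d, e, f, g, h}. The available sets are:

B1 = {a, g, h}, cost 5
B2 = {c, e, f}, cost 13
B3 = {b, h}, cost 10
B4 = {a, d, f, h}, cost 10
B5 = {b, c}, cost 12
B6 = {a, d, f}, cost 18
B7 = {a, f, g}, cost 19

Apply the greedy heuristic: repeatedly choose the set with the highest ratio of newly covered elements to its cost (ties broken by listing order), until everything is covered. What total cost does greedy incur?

38

Pick 1: B1 adds 3 new (a, g, h) at cost 5 (ratio 3/5).
Pick 2: B2 adds 3 new (c, e, f) at cost 13 (ratio 3/13).
Pick 3: B3 adds 1 new (b) at cost 10 (ratio 1/10).
Pick 4: B4 adds 1 new (d) at cost 10 (ratio 1/10).
Greedy total cost: 5 + 13 + 10 + 10 = 38.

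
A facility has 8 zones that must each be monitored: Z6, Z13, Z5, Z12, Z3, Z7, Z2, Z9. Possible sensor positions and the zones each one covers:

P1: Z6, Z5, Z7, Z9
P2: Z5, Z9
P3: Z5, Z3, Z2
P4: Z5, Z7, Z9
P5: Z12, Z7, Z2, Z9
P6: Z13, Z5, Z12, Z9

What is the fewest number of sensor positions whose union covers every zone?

3

P1, P3, P6 together cover {Z6, Z13, Z5, Z12, Z3, Z7, Z2, Z9} — every zone.
No 2 of the 6 sensor positions cover everything (all 15 pairs fall short), so 3 is minimum.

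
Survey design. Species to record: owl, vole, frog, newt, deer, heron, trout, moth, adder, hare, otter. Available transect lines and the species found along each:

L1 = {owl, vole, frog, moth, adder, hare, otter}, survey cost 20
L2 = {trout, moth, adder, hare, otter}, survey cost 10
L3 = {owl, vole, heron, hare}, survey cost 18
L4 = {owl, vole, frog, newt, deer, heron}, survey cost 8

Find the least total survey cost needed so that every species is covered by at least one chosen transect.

18

L2, L4 cover every species at survey cost 10 + 8 = 18.
Any cover uses at least 2 transects; among all covering selections none totals below 18.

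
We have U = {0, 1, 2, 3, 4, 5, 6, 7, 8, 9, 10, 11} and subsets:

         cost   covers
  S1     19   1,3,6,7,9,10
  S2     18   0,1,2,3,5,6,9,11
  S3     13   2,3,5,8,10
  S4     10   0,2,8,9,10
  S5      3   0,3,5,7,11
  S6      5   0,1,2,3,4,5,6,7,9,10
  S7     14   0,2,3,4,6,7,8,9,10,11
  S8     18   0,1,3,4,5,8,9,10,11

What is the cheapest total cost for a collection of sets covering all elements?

18

S4, S5, S6 cover every element at cost 10 + 3 + 5 = 18.
Any cover uses at least 2 sets; among all covering selections none totals below 18.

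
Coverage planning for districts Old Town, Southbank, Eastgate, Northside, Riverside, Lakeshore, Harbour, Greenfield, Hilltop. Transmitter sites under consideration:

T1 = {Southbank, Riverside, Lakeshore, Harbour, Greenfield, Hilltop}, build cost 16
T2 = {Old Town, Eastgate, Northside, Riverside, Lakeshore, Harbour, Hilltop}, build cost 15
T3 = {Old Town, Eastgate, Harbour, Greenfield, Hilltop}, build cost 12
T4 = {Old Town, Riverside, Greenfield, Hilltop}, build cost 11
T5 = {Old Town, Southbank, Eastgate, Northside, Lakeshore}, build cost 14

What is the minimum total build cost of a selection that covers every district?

30

T1, T5 cover every district at build cost 16 + 14 = 30.
Any cover uses at least 2 transmitter sites; among all covering selections none totals below 30.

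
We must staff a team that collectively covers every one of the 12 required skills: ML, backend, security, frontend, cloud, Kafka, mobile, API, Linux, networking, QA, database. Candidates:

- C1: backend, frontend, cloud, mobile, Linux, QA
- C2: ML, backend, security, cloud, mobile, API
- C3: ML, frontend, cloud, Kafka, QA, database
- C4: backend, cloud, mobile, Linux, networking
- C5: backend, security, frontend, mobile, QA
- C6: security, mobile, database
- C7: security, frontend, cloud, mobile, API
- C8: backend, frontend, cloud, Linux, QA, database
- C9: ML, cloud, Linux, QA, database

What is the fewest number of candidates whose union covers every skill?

3

C2, C3, C4 together cover {ML, backend, security, frontend, cloud, Kafka, mobile, API, Linux, networking, QA, database} — every skill.
No 2 of the 9 candidates cover everything (all 36 pairs fall short), so 3 is minimum.
Greedy (largest uncovered first) would take C1, C2, C3, C4 — 4 candidates — but 3 suffice.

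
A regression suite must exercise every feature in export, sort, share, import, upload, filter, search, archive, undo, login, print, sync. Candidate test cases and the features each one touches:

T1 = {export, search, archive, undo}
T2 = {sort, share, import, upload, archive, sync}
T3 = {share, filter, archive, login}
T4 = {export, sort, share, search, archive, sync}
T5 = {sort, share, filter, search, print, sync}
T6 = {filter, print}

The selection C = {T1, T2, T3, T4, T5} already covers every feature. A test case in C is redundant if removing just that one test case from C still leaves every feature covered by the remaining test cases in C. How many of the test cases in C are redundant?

1

Drop T1: undo uncovered — not redundant.
Drop T2: import, upload uncovered — not redundant.
Drop T3: login uncovered — not redundant.
Drop T4: the rest still cover every feature — redundant.
Drop T5: print uncovered — not redundant.
1 redundant: T4.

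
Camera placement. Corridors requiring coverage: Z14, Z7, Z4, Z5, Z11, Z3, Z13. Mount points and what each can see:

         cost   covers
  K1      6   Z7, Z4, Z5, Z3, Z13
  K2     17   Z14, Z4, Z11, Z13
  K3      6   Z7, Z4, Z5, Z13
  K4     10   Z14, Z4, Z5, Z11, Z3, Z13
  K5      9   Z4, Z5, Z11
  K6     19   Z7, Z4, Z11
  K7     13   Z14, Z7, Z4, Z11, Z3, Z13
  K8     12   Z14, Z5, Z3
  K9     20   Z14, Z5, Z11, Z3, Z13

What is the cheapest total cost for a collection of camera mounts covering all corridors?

16

K1, K4 cover every corridor at cost 6 + 10 = 16.
Any cover uses at least 2 camera mounts; among all covering selections none totals below 16.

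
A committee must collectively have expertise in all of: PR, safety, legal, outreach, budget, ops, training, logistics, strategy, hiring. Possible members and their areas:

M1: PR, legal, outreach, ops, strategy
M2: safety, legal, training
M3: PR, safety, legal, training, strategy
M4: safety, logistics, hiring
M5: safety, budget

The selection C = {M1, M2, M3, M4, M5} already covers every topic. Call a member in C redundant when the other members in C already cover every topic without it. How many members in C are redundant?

Drop M1: outreach, ops uncovered — not redundant.
Drop M2: the rest still cover every topic — redundant.
Drop M3: the rest still cover every topic — redundant.
Drop M4: logistics, hiring uncovered — not redundant.
Drop M5: budget uncovered — not redundant.
2 redundant: M2, M3.

2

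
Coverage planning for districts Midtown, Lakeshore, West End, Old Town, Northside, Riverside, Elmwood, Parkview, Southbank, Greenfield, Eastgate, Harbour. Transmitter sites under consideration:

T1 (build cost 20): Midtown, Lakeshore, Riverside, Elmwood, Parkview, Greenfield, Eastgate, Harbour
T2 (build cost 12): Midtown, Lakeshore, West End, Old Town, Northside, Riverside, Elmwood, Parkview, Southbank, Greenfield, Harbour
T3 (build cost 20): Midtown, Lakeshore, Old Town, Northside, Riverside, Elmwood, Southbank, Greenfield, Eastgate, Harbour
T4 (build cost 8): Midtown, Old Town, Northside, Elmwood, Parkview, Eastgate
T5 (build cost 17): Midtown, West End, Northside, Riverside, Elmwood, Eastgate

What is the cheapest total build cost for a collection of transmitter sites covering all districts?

20

T2, T4 cover every district at build cost 12 + 8 = 20.
Any cover uses at least 2 transmitter sites; among all covering selections none totals below 20.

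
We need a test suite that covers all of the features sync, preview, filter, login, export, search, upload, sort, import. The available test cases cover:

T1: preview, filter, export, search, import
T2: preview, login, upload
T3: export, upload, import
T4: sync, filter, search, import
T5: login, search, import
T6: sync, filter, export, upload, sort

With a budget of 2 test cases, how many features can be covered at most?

Choosing T1, T6 covers {sync, preview, filter, export, search, upload, sort, import} — 8 features.
No choice of 2 test cases does better; here login is left uncovered.

8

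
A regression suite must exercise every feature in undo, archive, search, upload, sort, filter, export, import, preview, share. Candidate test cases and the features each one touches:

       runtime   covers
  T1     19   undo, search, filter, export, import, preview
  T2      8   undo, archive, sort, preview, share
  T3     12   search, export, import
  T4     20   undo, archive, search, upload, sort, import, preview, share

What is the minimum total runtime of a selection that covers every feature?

39

T1, T4 cover every feature at runtime 19 + 20 = 39.
Any cover uses at least 2 test cases; among all covering selections none totals below 39.
Greedy by coverage-per-runtime would pick T2, T3, T1, T4 for 59 — worse than the optimum 39.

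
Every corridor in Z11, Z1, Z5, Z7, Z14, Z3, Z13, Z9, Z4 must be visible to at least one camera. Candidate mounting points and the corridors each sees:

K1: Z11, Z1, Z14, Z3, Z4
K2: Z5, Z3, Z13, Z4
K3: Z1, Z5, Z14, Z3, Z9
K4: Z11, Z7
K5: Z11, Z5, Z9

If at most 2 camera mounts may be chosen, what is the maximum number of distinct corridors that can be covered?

7

Choosing K1, K2 covers {Z11, Z1, Z5, Z14, Z3, Z13, Z4} — 7 corridors.
No choice of 2 camera mounts does better; here Z7, Z9 are left uncovered.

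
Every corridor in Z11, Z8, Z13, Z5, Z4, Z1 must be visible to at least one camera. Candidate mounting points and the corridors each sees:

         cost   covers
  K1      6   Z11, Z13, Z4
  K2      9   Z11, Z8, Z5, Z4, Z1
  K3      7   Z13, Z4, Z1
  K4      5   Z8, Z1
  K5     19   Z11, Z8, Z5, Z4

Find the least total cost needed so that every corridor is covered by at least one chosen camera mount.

K1, K2 cover every corridor at cost 6 + 9 = 15.
Any cover uses at least 2 camera mounts; among all covering selections none totals below 15.

15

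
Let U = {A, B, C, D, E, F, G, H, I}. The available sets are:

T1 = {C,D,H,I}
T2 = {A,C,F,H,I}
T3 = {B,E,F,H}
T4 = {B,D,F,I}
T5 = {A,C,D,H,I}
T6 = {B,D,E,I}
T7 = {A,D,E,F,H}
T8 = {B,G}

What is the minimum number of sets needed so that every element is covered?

3

T1, T7, T8 together cover {A, B, C, D, E, F, G, H, I} — every element.
No 2 of the 8 sets cover everything (all 28 pairs fall short), so 3 is minimum.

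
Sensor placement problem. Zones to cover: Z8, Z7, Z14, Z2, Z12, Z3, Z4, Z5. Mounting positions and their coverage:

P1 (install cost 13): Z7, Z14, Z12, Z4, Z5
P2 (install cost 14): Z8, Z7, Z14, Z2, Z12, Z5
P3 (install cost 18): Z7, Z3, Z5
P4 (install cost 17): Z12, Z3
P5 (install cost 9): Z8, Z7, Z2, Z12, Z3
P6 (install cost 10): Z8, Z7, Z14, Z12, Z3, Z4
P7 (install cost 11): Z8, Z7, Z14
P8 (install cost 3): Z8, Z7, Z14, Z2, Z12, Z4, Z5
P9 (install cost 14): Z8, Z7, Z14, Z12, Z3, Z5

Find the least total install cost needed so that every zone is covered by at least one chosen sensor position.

P5, P8 cover every zone at install cost 9 + 3 = 12.
Any cover uses at least 2 sensor positions; among all covering selections none totals below 12.

12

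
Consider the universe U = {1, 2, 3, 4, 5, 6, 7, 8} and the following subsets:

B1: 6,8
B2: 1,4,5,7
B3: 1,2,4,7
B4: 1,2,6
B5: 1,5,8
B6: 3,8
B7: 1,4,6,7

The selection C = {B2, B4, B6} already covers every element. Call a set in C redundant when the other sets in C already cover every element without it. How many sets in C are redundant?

0

Drop B2: 4, 5, 7 uncovered — not redundant.
Drop B4: 2, 6 uncovered — not redundant.
Drop B6: 3, 8 uncovered — not redundant.
None of the sets in C is redundant.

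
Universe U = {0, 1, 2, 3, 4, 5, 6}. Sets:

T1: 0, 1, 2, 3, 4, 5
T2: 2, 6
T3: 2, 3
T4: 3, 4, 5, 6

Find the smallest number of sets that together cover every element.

T1, T2 together cover {0, 1, 2, 3, 4, 5, 6} — every element.
No single set contains all 7 elements, so 2 is optimal.

2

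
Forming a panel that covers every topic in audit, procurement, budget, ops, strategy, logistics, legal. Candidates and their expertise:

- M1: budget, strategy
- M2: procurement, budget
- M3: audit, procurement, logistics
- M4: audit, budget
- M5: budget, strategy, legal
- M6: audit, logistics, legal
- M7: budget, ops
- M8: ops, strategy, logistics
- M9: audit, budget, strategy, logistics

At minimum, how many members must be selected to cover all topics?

3

M2, M6, M8 together cover {audit, procurement, budget, ops, strategy, logistics, legal} — every topic.
No 2 of the 9 members cover everything (all 36 pairs fall short), so 3 is minimum.
Greedy (largest uncovered first) would take M9, M2, M5, M7 — 4 members — but 3 suffice.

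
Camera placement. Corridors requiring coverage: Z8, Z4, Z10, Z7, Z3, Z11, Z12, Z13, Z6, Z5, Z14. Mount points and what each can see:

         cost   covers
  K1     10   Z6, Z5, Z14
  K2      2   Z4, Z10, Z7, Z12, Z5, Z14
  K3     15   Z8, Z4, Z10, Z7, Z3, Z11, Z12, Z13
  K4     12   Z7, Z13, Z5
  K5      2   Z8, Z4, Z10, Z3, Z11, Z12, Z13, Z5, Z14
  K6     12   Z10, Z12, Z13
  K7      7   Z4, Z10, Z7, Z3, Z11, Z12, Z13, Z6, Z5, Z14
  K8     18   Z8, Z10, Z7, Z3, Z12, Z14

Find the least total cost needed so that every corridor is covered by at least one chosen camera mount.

K5, K7 cover every corridor at cost 2 + 7 = 9.
Any cover uses at least 2 camera mounts; among all covering selections none totals below 9.
Greedy by coverage-per-cost would pick K5, K2, K7 for 11 — worse than the optimum 9.

9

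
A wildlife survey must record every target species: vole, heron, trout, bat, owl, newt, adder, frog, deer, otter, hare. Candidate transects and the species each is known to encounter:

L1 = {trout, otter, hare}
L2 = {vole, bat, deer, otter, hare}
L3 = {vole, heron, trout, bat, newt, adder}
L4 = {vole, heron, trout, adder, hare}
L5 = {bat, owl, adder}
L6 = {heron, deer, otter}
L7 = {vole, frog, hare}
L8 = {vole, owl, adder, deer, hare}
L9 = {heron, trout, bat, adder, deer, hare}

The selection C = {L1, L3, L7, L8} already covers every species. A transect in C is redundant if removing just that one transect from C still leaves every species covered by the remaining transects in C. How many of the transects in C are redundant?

0

Drop L1: otter uncovered — not redundant.
Drop L3: heron, bat, newt uncovered — not redundant.
Drop L7: frog uncovered — not redundant.
Drop L8: owl, deer uncovered — not redundant.
None of the transects in C is redundant.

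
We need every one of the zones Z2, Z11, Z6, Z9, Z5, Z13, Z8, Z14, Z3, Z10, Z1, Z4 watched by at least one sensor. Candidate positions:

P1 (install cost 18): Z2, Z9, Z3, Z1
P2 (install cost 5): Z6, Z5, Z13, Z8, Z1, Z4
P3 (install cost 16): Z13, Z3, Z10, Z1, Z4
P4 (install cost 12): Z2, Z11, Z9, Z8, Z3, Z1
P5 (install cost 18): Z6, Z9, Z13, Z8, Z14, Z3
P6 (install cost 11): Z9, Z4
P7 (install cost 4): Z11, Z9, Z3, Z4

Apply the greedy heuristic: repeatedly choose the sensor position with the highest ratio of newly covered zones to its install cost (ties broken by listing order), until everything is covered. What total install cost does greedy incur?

Pick 1: P2 adds 6 new (Z6, Z5, Z13, Z8, Z1, Z4) at install cost 5 (ratio 6/5).
Pick 2: P7 adds 3 new (Z11, Z9, Z3) at install cost 4 (ratio 3/4).
Pick 3: P4 adds 1 new (Z2) at install cost 12 (ratio 1/12).
Pick 4: P3 adds 1 new (Z10) at install cost 16 (ratio 1/16).
Pick 5: P5 adds 1 new (Z14) at install cost 18 (ratio 1/18).
Greedy total install cost: 5 + 4 + 12 + 16 + 18 = 55. (The true optimum is 51, so greedy overshoots here.)

55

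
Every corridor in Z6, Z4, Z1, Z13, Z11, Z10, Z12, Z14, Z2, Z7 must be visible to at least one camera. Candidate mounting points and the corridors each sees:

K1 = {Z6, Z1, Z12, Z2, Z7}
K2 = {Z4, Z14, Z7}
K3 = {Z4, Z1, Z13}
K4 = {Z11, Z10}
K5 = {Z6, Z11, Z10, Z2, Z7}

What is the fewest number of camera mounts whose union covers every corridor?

4

K1, K2, K3, K4 together cover {Z6, Z4, Z1, Z13, Z11, Z10, Z12, Z14, Z2, Z7} — every corridor.
No 3 of the 5 camera mounts cover everything (all 10 triples fall short), so 4 is minimum.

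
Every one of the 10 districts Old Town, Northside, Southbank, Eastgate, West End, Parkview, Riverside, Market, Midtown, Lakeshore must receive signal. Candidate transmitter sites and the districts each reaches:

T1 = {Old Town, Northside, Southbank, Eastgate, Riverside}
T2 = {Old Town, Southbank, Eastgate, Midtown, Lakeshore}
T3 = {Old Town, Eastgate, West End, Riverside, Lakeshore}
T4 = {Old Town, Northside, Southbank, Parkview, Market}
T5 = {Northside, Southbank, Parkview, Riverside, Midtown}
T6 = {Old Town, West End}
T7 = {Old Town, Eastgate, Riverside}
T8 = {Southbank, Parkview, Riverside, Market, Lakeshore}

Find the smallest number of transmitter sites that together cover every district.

3

T2, T3, T4 together cover {Old Town, Northside, Southbank, Eastgate, West End, Parkview, Riverside, Market, Midtown, Lakeshore} — every district.
No 2 of the 8 transmitter sites cover everything (all 28 pairs fall short), so 3 is minimum.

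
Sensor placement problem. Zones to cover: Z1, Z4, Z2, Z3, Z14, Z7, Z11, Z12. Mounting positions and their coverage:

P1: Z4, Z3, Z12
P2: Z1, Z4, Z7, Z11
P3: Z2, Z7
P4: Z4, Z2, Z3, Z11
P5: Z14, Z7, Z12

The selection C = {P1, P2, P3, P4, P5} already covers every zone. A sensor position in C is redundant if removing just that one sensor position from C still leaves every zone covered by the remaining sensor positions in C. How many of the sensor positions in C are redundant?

Drop P1: the rest still cover every zone — redundant.
Drop P2: Z1 uncovered — not redundant.
Drop P3: the rest still cover every zone — redundant.
Drop P4: the rest still cover every zone — redundant.
Drop P5: Z14 uncovered — not redundant.
3 redundant: P1, P3, P4.

3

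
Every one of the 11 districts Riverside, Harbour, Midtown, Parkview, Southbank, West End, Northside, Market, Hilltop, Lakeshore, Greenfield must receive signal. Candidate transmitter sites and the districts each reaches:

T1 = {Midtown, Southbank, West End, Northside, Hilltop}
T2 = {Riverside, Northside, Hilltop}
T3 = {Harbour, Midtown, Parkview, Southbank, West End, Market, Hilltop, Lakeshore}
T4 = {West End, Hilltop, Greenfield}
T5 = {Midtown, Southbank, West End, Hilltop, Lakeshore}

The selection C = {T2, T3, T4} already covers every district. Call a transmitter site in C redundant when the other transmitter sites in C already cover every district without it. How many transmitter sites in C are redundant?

0

Drop T2: Riverside, Northside uncovered — not redundant.
Drop T3: Harbour, Midtown, Parkview, Southbank, … uncovered — not redundant.
Drop T4: Greenfield uncovered — not redundant.
None of the transmitter sites in C is redundant.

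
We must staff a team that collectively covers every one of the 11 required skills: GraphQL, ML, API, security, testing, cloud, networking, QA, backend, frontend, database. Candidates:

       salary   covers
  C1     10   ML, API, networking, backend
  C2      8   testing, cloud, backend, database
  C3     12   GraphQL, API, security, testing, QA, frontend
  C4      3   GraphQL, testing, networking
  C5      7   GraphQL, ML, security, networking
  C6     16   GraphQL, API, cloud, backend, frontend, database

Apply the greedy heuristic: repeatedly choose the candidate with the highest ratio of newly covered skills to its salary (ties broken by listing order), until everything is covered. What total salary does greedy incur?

Pick 1: C4 adds 3 new (GraphQL, testing, networking) at salary 3 (ratio 3/3).
Pick 2: C2 adds 3 new (cloud, backend, database) at salary 8 (ratio 3/8).
Pick 3: C3 adds 4 new (API, security, QA, frontend) at salary 12 (ratio 4/12).
Pick 4: C5 adds 1 new (ML) at salary 7 (ratio 1/7).
Greedy total salary: 3 + 8 + 12 + 7 = 30. (The true optimum is 27, so greedy overshoots here.)

30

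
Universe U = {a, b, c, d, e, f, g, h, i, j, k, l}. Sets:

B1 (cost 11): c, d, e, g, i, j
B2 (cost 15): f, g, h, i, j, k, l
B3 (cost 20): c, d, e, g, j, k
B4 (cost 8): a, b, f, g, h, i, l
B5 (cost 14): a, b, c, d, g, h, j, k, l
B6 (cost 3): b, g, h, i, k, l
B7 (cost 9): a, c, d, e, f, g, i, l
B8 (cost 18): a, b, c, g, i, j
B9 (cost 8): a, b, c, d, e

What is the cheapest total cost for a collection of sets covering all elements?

22

B1, B4, B6 cover every element at cost 11 + 8 + 3 = 22.
Any cover uses at least 2 sets; among all covering selections none totals below 22.
Greedy by coverage-per-cost would pick B6, B7, B1 for 23 — worse than the optimum 22.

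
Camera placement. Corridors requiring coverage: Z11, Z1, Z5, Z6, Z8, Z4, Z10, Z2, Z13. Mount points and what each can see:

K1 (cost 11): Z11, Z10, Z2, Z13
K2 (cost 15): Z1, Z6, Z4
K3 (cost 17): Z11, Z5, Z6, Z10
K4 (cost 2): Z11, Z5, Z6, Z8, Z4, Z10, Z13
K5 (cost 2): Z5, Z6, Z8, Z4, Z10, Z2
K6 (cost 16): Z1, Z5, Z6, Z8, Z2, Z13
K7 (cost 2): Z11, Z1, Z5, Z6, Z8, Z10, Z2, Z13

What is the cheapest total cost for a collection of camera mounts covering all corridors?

K4, K7 cover every corridor at cost 2 + 2 = 4.
Any cover uses at least 2 camera mounts; among all covering selections none totals below 4.

4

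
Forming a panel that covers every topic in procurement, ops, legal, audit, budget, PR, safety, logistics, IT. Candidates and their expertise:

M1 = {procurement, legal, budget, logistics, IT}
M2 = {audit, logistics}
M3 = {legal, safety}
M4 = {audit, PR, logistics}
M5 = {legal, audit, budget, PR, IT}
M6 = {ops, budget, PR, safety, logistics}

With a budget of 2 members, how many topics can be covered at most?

Choosing M1, M6 covers {procurement, ops, legal, budget, PR, safety, logistics, IT} — 8 topics.
No choice of 2 members does better; here audit is left uncovered.

8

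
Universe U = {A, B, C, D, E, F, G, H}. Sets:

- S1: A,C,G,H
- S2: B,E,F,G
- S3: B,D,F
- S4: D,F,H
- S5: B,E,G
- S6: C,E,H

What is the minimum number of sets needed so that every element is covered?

3

S1, S2, S3 together cover {A, B, C, D, E, F, G, H} — every element.
No 2 of the 6 sets cover everything (all 15 pairs fall short), so 3 is minimum.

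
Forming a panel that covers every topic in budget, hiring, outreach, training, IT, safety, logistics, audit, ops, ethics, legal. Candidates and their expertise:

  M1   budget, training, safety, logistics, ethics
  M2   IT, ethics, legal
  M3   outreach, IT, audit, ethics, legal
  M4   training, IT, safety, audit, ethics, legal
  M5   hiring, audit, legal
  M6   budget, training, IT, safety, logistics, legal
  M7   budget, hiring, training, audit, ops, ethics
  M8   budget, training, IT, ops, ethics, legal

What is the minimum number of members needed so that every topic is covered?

M1, M3, M7 together cover {budget, hiring, outreach, training, IT, safety, logistics, audit, ops, ethics, legal} — every topic.
No 2 of the 8 members cover everything (all 28 pairs fall short), so 3 is minimum.
Greedy (largest uncovered first) would take M4, M7, M1, M3 — 4 members — but 3 suffice.

3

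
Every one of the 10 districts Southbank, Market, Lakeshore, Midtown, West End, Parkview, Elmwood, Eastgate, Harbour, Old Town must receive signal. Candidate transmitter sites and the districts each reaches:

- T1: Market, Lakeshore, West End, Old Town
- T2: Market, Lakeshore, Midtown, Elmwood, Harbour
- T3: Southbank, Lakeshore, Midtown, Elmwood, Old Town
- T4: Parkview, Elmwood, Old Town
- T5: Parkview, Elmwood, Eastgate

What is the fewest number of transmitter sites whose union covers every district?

4

T1, T2, T3, T5 together cover {Southbank, Market, Lakeshore, Midtown, West End, Parkview, Elmwood, Eastgate, Harbour, Old Town} — every district.
No 3 of the 5 transmitter sites cover everything (all 10 triples fall short), so 4 is minimum.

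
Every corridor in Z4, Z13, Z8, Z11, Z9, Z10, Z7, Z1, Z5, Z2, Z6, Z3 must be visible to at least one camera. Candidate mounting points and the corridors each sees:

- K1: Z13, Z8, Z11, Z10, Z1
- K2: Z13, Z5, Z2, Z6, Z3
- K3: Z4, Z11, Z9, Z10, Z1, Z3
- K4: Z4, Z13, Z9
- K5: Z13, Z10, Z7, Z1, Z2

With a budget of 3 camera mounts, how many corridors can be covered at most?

11

Choosing K1, K2, K3 covers {Z4, Z13, Z8, Z11, Z9, Z10, Z1, Z5, Z2, Z6, Z3} — 11 corridors.
No choice of 3 camera mounts does better; here Z7 is left uncovered.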